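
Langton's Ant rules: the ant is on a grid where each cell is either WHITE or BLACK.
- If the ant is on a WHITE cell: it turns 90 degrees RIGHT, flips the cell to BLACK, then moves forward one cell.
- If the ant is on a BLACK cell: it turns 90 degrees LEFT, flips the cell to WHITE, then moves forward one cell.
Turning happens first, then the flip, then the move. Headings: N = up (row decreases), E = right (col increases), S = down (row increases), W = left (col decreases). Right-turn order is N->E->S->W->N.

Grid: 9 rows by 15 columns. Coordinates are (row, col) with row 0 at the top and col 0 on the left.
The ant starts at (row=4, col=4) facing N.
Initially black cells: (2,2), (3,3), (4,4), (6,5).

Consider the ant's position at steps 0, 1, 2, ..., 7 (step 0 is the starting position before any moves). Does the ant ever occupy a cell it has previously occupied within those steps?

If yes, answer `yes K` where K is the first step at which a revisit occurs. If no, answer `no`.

Answer: no

Derivation:
Step 1: on BLACK (4,4): turn L to W, flip to white, move to (4,3). |black|=3 — new cell
Step 2: on WHITE (4,3): turn R to N, flip to black, move to (3,3). |black|=4 — new cell
Step 3: on BLACK (3,3): turn L to W, flip to white, move to (3,2). |black|=3 — new cell
Step 4: on WHITE (3,2): turn R to N, flip to black, move to (2,2). |black|=4 — new cell
Step 5: on BLACK (2,2): turn L to W, flip to white, move to (2,1). |black|=3 — new cell
Step 6: on WHITE (2,1): turn R to N, flip to black, move to (1,1). |black|=4 — new cell
Step 7: on WHITE (1,1): turn R to E, flip to black, move to (1,2). |black|=5 — new cell
No revisit within 7 steps.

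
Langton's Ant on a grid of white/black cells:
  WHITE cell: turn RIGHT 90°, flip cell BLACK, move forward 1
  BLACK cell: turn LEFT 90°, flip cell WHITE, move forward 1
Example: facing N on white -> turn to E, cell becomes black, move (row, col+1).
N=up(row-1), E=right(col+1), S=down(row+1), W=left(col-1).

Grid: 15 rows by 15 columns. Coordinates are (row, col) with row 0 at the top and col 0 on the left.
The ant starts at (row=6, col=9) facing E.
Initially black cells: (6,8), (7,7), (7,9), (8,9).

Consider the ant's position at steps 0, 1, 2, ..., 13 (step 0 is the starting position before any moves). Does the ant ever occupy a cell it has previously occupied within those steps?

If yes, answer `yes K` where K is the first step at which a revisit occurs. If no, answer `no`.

Answer: yes 8

Derivation:
Step 1: on WHITE (6,9): turn R to S, flip to black, move to (7,9). |black|=5 — new cell
Step 2: on BLACK (7,9): turn L to E, flip to white, move to (7,10). |black|=4 — new cell
Step 3: on WHITE (7,10): turn R to S, flip to black, move to (8,10). |black|=5 — new cell
Step 4: on WHITE (8,10): turn R to W, flip to black, move to (8,9). |black|=6 — new cell
Step 5: on BLACK (8,9): turn L to S, flip to white, move to (9,9). |black|=5 — new cell
Step 6: on WHITE (9,9): turn R to W, flip to black, move to (9,8). |black|=6 — new cell
Step 7: on WHITE (9,8): turn R to N, flip to black, move to (8,8). |black|=7 — new cell
Step 8: on WHITE (8,8): turn R to E, flip to black, move to (8,9). |black|=8 — REVISIT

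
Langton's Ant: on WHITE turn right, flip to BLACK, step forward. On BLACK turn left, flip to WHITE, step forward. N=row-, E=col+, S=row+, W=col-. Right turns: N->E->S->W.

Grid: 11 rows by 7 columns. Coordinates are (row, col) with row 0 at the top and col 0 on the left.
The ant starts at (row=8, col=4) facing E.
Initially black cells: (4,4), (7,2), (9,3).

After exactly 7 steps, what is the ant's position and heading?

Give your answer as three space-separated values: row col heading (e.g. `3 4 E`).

Answer: 10 3 S

Derivation:
Step 1: on WHITE (8,4): turn R to S, flip to black, move to (9,4). |black|=4
Step 2: on WHITE (9,4): turn R to W, flip to black, move to (9,3). |black|=5
Step 3: on BLACK (9,3): turn L to S, flip to white, move to (10,3). |black|=4
Step 4: on WHITE (10,3): turn R to W, flip to black, move to (10,2). |black|=5
Step 5: on WHITE (10,2): turn R to N, flip to black, move to (9,2). |black|=6
Step 6: on WHITE (9,2): turn R to E, flip to black, move to (9,3). |black|=7
Step 7: on WHITE (9,3): turn R to S, flip to black, move to (10,3). |black|=8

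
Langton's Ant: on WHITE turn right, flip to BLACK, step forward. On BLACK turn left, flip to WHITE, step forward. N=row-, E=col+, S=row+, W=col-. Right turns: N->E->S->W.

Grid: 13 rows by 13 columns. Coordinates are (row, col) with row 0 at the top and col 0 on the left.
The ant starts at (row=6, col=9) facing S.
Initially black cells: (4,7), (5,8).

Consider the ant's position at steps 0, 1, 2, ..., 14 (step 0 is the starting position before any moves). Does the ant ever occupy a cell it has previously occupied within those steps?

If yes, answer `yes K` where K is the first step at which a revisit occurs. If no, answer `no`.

Step 1: on WHITE (6,9): turn R to W, flip to black, move to (6,8). |black|=3 — new cell
Step 2: on WHITE (6,8): turn R to N, flip to black, move to (5,8). |black|=4 — new cell
Step 3: on BLACK (5,8): turn L to W, flip to white, move to (5,7). |black|=3 — new cell
Step 4: on WHITE (5,7): turn R to N, flip to black, move to (4,7). |black|=4 — new cell
Step 5: on BLACK (4,7): turn L to W, flip to white, move to (4,6). |black|=3 — new cell
Step 6: on WHITE (4,6): turn R to N, flip to black, move to (3,6). |black|=4 — new cell
Step 7: on WHITE (3,6): turn R to E, flip to black, move to (3,7). |black|=5 — new cell
Step 8: on WHITE (3,7): turn R to S, flip to black, move to (4,7). |black|=6 — REVISIT

Answer: yes 8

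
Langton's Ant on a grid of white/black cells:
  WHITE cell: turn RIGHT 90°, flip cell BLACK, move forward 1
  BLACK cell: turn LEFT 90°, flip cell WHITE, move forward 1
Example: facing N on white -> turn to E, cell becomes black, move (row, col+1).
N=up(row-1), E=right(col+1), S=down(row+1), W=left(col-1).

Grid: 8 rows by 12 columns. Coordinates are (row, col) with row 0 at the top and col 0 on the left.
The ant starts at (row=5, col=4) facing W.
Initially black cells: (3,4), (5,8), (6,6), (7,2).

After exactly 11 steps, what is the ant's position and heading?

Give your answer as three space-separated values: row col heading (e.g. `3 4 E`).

Answer: 7 5 S

Derivation:
Step 1: on WHITE (5,4): turn R to N, flip to black, move to (4,4). |black|=5
Step 2: on WHITE (4,4): turn R to E, flip to black, move to (4,5). |black|=6
Step 3: on WHITE (4,5): turn R to S, flip to black, move to (5,5). |black|=7
Step 4: on WHITE (5,5): turn R to W, flip to black, move to (5,4). |black|=8
Step 5: on BLACK (5,4): turn L to S, flip to white, move to (6,4). |black|=7
Step 6: on WHITE (6,4): turn R to W, flip to black, move to (6,3). |black|=8
Step 7: on WHITE (6,3): turn R to N, flip to black, move to (5,3). |black|=9
Step 8: on WHITE (5,3): turn R to E, flip to black, move to (5,4). |black|=10
Step 9: on WHITE (5,4): turn R to S, flip to black, move to (6,4). |black|=11
Step 10: on BLACK (6,4): turn L to E, flip to white, move to (6,5). |black|=10
Step 11: on WHITE (6,5): turn R to S, flip to black, move to (7,5). |black|=11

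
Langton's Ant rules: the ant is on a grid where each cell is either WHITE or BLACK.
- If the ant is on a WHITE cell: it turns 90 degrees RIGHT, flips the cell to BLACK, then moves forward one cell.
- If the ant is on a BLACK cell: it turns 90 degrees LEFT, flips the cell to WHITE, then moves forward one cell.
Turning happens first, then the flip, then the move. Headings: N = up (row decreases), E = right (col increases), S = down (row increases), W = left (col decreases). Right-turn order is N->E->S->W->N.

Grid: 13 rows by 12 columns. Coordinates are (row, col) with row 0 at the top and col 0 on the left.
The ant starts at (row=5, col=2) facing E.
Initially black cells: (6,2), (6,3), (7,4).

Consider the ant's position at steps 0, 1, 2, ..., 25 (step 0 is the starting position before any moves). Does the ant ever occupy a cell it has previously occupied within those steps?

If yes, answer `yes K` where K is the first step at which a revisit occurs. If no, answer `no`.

Step 1: on WHITE (5,2): turn R to S, flip to black, move to (6,2). |black|=4 — new cell
Step 2: on BLACK (6,2): turn L to E, flip to white, move to (6,3). |black|=3 — new cell
Step 3: on BLACK (6,3): turn L to N, flip to white, move to (5,3). |black|=2 — new cell
Step 4: on WHITE (5,3): turn R to E, flip to black, move to (5,4). |black|=3 — new cell
Step 5: on WHITE (5,4): turn R to S, flip to black, move to (6,4). |black|=4 — new cell
Step 6: on WHITE (6,4): turn R to W, flip to black, move to (6,3). |black|=5 — REVISIT

Answer: yes 6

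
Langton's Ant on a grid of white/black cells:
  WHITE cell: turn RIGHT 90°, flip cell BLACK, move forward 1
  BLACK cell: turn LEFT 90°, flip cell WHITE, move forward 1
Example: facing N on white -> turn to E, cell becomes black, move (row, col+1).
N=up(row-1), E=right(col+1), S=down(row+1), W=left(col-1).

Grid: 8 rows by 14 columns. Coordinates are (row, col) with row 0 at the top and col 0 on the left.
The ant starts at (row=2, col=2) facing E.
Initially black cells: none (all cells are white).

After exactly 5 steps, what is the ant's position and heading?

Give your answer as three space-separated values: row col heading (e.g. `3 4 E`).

Step 1: on WHITE (2,2): turn R to S, flip to black, move to (3,2). |black|=1
Step 2: on WHITE (3,2): turn R to W, flip to black, move to (3,1). |black|=2
Step 3: on WHITE (3,1): turn R to N, flip to black, move to (2,1). |black|=3
Step 4: on WHITE (2,1): turn R to E, flip to black, move to (2,2). |black|=4
Step 5: on BLACK (2,2): turn L to N, flip to white, move to (1,2). |black|=3

Answer: 1 2 N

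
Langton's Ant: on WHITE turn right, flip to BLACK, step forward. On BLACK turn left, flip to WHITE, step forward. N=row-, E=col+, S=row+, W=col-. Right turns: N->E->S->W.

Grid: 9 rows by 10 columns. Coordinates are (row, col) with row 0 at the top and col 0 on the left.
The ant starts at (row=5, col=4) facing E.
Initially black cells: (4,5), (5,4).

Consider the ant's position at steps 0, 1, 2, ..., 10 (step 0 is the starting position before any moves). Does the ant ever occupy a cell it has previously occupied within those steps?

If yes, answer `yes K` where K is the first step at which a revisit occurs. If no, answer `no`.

Step 1: on BLACK (5,4): turn L to N, flip to white, move to (4,4). |black|=1 — new cell
Step 2: on WHITE (4,4): turn R to E, flip to black, move to (4,5). |black|=2 — new cell
Step 3: on BLACK (4,5): turn L to N, flip to white, move to (3,5). |black|=1 — new cell
Step 4: on WHITE (3,5): turn R to E, flip to black, move to (3,6). |black|=2 — new cell
Step 5: on WHITE (3,6): turn R to S, flip to black, move to (4,6). |black|=3 — new cell
Step 6: on WHITE (4,6): turn R to W, flip to black, move to (4,5). |black|=4 — REVISIT

Answer: yes 6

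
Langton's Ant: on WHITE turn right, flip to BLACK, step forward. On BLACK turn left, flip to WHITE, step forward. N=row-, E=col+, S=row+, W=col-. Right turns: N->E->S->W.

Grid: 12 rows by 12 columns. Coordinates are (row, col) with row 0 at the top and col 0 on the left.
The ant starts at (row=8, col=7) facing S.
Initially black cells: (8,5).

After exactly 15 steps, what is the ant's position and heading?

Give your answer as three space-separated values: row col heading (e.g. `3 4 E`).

Step 1: on WHITE (8,7): turn R to W, flip to black, move to (8,6). |black|=2
Step 2: on WHITE (8,6): turn R to N, flip to black, move to (7,6). |black|=3
Step 3: on WHITE (7,6): turn R to E, flip to black, move to (7,7). |black|=4
Step 4: on WHITE (7,7): turn R to S, flip to black, move to (8,7). |black|=5
Step 5: on BLACK (8,7): turn L to E, flip to white, move to (8,8). |black|=4
Step 6: on WHITE (8,8): turn R to S, flip to black, move to (9,8). |black|=5
Step 7: on WHITE (9,8): turn R to W, flip to black, move to (9,7). |black|=6
Step 8: on WHITE (9,7): turn R to N, flip to black, move to (8,7). |black|=7
Step 9: on WHITE (8,7): turn R to E, flip to black, move to (8,8). |black|=8
Step 10: on BLACK (8,8): turn L to N, flip to white, move to (7,8). |black|=7
Step 11: on WHITE (7,8): turn R to E, flip to black, move to (7,9). |black|=8
Step 12: on WHITE (7,9): turn R to S, flip to black, move to (8,9). |black|=9
Step 13: on WHITE (8,9): turn R to W, flip to black, move to (8,8). |black|=10
Step 14: on WHITE (8,8): turn R to N, flip to black, move to (7,8). |black|=11
Step 15: on BLACK (7,8): turn L to W, flip to white, move to (7,7). |black|=10

Answer: 7 7 W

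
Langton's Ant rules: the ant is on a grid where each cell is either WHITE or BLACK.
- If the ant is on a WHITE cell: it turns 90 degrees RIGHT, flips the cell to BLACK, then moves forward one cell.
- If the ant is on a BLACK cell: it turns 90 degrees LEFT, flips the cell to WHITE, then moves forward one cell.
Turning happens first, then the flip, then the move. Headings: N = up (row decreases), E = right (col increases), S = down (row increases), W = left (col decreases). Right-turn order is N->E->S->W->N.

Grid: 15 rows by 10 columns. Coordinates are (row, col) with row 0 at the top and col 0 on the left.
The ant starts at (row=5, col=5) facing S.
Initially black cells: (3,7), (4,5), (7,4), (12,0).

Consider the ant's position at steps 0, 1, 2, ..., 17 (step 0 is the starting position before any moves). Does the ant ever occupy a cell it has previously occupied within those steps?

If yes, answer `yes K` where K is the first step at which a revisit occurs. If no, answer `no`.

Answer: yes 7

Derivation:
Step 1: on WHITE (5,5): turn R to W, flip to black, move to (5,4). |black|=5 — new cell
Step 2: on WHITE (5,4): turn R to N, flip to black, move to (4,4). |black|=6 — new cell
Step 3: on WHITE (4,4): turn R to E, flip to black, move to (4,5). |black|=7 — new cell
Step 4: on BLACK (4,5): turn L to N, flip to white, move to (3,5). |black|=6 — new cell
Step 5: on WHITE (3,5): turn R to E, flip to black, move to (3,6). |black|=7 — new cell
Step 6: on WHITE (3,6): turn R to S, flip to black, move to (4,6). |black|=8 — new cell
Step 7: on WHITE (4,6): turn R to W, flip to black, move to (4,5). |black|=9 — REVISIT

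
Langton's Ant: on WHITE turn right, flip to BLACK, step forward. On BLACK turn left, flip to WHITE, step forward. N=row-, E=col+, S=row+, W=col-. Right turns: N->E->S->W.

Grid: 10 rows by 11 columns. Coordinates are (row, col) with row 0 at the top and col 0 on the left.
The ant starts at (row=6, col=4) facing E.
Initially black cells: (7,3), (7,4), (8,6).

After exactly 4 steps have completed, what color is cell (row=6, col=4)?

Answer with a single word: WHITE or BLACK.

Step 1: on WHITE (6,4): turn R to S, flip to black, move to (7,4). |black|=4
Step 2: on BLACK (7,4): turn L to E, flip to white, move to (7,5). |black|=3
Step 3: on WHITE (7,5): turn R to S, flip to black, move to (8,5). |black|=4
Step 4: on WHITE (8,5): turn R to W, flip to black, move to (8,4). |black|=5

Answer: BLACK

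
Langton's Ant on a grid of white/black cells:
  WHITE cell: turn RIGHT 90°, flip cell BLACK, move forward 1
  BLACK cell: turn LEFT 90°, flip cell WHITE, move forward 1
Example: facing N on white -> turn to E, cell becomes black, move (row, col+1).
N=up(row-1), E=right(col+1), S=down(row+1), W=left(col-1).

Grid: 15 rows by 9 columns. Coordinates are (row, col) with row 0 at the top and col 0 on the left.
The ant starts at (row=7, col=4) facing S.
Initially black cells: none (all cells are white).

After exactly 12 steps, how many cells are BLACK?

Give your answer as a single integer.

Answer: 8

Derivation:
Step 1: on WHITE (7,4): turn R to W, flip to black, move to (7,3). |black|=1
Step 2: on WHITE (7,3): turn R to N, flip to black, move to (6,3). |black|=2
Step 3: on WHITE (6,3): turn R to E, flip to black, move to (6,4). |black|=3
Step 4: on WHITE (6,4): turn R to S, flip to black, move to (7,4). |black|=4
Step 5: on BLACK (7,4): turn L to E, flip to white, move to (7,5). |black|=3
Step 6: on WHITE (7,5): turn R to S, flip to black, move to (8,5). |black|=4
Step 7: on WHITE (8,5): turn R to W, flip to black, move to (8,4). |black|=5
Step 8: on WHITE (8,4): turn R to N, flip to black, move to (7,4). |black|=6
Step 9: on WHITE (7,4): turn R to E, flip to black, move to (7,5). |black|=7
Step 10: on BLACK (7,5): turn L to N, flip to white, move to (6,5). |black|=6
Step 11: on WHITE (6,5): turn R to E, flip to black, move to (6,6). |black|=7
Step 12: on WHITE (6,6): turn R to S, flip to black, move to (7,6). |black|=8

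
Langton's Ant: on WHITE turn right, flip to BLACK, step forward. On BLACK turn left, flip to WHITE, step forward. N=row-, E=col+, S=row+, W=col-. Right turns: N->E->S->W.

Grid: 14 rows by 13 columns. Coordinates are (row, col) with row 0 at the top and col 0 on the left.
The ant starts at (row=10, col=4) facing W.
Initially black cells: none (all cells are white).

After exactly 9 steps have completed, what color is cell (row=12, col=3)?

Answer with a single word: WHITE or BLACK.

Answer: WHITE

Derivation:
Step 1: on WHITE (10,4): turn R to N, flip to black, move to (9,4). |black|=1
Step 2: on WHITE (9,4): turn R to E, flip to black, move to (9,5). |black|=2
Step 3: on WHITE (9,5): turn R to S, flip to black, move to (10,5). |black|=3
Step 4: on WHITE (10,5): turn R to W, flip to black, move to (10,4). |black|=4
Step 5: on BLACK (10,4): turn L to S, flip to white, move to (11,4). |black|=3
Step 6: on WHITE (11,4): turn R to W, flip to black, move to (11,3). |black|=4
Step 7: on WHITE (11,3): turn R to N, flip to black, move to (10,3). |black|=5
Step 8: on WHITE (10,3): turn R to E, flip to black, move to (10,4). |black|=6
Step 9: on WHITE (10,4): turn R to S, flip to black, move to (11,4). |black|=7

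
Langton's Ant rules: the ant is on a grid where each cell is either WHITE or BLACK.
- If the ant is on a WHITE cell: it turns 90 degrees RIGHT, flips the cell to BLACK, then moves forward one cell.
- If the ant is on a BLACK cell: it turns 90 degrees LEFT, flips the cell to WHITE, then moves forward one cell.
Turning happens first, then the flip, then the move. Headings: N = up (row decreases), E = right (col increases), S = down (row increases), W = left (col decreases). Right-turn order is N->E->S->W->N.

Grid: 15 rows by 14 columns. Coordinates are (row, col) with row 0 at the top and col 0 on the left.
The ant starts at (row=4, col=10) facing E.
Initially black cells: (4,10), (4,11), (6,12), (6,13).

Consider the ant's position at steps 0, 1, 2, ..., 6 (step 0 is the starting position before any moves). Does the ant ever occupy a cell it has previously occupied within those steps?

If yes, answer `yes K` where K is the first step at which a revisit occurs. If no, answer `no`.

Step 1: on BLACK (4,10): turn L to N, flip to white, move to (3,10). |black|=3 — new cell
Step 2: on WHITE (3,10): turn R to E, flip to black, move to (3,11). |black|=4 — new cell
Step 3: on WHITE (3,11): turn R to S, flip to black, move to (4,11). |black|=5 — new cell
Step 4: on BLACK (4,11): turn L to E, flip to white, move to (4,12). |black|=4 — new cell
Step 5: on WHITE (4,12): turn R to S, flip to black, move to (5,12). |black|=5 — new cell
Step 6: on WHITE (5,12): turn R to W, flip to black, move to (5,11). |black|=6 — new cell
No revisit within 6 steps.

Answer: no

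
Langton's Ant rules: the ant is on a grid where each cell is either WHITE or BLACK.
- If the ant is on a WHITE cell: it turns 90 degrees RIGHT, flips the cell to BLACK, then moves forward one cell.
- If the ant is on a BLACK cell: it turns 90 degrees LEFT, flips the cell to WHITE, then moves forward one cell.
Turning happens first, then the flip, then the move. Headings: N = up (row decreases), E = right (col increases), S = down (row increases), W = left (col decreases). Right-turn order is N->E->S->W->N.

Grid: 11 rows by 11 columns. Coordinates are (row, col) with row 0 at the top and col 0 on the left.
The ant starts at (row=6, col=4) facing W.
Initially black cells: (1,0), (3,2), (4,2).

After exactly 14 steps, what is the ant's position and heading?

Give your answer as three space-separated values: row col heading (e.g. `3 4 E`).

Step 1: on WHITE (6,4): turn R to N, flip to black, move to (5,4). |black|=4
Step 2: on WHITE (5,4): turn R to E, flip to black, move to (5,5). |black|=5
Step 3: on WHITE (5,5): turn R to S, flip to black, move to (6,5). |black|=6
Step 4: on WHITE (6,5): turn R to W, flip to black, move to (6,4). |black|=7
Step 5: on BLACK (6,4): turn L to S, flip to white, move to (7,4). |black|=6
Step 6: on WHITE (7,4): turn R to W, flip to black, move to (7,3). |black|=7
Step 7: on WHITE (7,3): turn R to N, flip to black, move to (6,3). |black|=8
Step 8: on WHITE (6,3): turn R to E, flip to black, move to (6,4). |black|=9
Step 9: on WHITE (6,4): turn R to S, flip to black, move to (7,4). |black|=10
Step 10: on BLACK (7,4): turn L to E, flip to white, move to (7,5). |black|=9
Step 11: on WHITE (7,5): turn R to S, flip to black, move to (8,5). |black|=10
Step 12: on WHITE (8,5): turn R to W, flip to black, move to (8,4). |black|=11
Step 13: on WHITE (8,4): turn R to N, flip to black, move to (7,4). |black|=12
Step 14: on WHITE (7,4): turn R to E, flip to black, move to (7,5). |black|=13

Answer: 7 5 E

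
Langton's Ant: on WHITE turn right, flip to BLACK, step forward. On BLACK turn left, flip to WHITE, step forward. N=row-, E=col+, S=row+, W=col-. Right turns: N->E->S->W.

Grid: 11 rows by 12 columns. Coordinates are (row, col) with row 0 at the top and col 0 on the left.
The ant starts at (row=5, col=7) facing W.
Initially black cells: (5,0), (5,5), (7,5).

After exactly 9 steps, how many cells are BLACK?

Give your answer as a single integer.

Answer: 10

Derivation:
Step 1: on WHITE (5,7): turn R to N, flip to black, move to (4,7). |black|=4
Step 2: on WHITE (4,7): turn R to E, flip to black, move to (4,8). |black|=5
Step 3: on WHITE (4,8): turn R to S, flip to black, move to (5,8). |black|=6
Step 4: on WHITE (5,8): turn R to W, flip to black, move to (5,7). |black|=7
Step 5: on BLACK (5,7): turn L to S, flip to white, move to (6,7). |black|=6
Step 6: on WHITE (6,7): turn R to W, flip to black, move to (6,6). |black|=7
Step 7: on WHITE (6,6): turn R to N, flip to black, move to (5,6). |black|=8
Step 8: on WHITE (5,6): turn R to E, flip to black, move to (5,7). |black|=9
Step 9: on WHITE (5,7): turn R to S, flip to black, move to (6,7). |black|=10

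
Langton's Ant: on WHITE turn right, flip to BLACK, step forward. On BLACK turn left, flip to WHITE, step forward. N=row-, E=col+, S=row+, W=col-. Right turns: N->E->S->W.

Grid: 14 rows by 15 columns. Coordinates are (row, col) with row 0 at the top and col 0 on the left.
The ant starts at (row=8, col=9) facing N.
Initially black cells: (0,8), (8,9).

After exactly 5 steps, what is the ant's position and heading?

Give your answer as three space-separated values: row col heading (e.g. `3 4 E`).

Answer: 8 8 W

Derivation:
Step 1: on BLACK (8,9): turn L to W, flip to white, move to (8,8). |black|=1
Step 2: on WHITE (8,8): turn R to N, flip to black, move to (7,8). |black|=2
Step 3: on WHITE (7,8): turn R to E, flip to black, move to (7,9). |black|=3
Step 4: on WHITE (7,9): turn R to S, flip to black, move to (8,9). |black|=4
Step 5: on WHITE (8,9): turn R to W, flip to black, move to (8,8). |black|=5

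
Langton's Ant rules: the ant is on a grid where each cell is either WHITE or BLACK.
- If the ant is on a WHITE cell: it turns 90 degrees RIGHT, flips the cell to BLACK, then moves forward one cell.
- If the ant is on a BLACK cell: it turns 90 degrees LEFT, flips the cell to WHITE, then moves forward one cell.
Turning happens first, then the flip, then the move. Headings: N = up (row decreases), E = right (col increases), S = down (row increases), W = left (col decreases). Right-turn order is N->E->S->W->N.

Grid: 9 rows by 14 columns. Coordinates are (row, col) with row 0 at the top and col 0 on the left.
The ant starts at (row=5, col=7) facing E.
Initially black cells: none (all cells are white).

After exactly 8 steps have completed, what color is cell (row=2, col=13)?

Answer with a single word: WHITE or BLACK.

Answer: WHITE

Derivation:
Step 1: on WHITE (5,7): turn R to S, flip to black, move to (6,7). |black|=1
Step 2: on WHITE (6,7): turn R to W, flip to black, move to (6,6). |black|=2
Step 3: on WHITE (6,6): turn R to N, flip to black, move to (5,6). |black|=3
Step 4: on WHITE (5,6): turn R to E, flip to black, move to (5,7). |black|=4
Step 5: on BLACK (5,7): turn L to N, flip to white, move to (4,7). |black|=3
Step 6: on WHITE (4,7): turn R to E, flip to black, move to (4,8). |black|=4
Step 7: on WHITE (4,8): turn R to S, flip to black, move to (5,8). |black|=5
Step 8: on WHITE (5,8): turn R to W, flip to black, move to (5,7). |black|=6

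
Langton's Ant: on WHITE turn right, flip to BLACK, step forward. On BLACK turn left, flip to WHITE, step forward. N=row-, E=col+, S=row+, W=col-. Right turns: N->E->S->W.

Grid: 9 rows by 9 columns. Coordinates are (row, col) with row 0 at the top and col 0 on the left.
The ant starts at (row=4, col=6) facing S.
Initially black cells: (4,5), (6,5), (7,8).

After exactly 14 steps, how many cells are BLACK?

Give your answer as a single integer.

Step 1: on WHITE (4,6): turn R to W, flip to black, move to (4,5). |black|=4
Step 2: on BLACK (4,5): turn L to S, flip to white, move to (5,5). |black|=3
Step 3: on WHITE (5,5): turn R to W, flip to black, move to (5,4). |black|=4
Step 4: on WHITE (5,4): turn R to N, flip to black, move to (4,4). |black|=5
Step 5: on WHITE (4,4): turn R to E, flip to black, move to (4,5). |black|=6
Step 6: on WHITE (4,5): turn R to S, flip to black, move to (5,5). |black|=7
Step 7: on BLACK (5,5): turn L to E, flip to white, move to (5,6). |black|=6
Step 8: on WHITE (5,6): turn R to S, flip to black, move to (6,6). |black|=7
Step 9: on WHITE (6,6): turn R to W, flip to black, move to (6,5). |black|=8
Step 10: on BLACK (6,5): turn L to S, flip to white, move to (7,5). |black|=7
Step 11: on WHITE (7,5): turn R to W, flip to black, move to (7,4). |black|=8
Step 12: on WHITE (7,4): turn R to N, flip to black, move to (6,4). |black|=9
Step 13: on WHITE (6,4): turn R to E, flip to black, move to (6,5). |black|=10
Step 14: on WHITE (6,5): turn R to S, flip to black, move to (7,5). |black|=11

Answer: 11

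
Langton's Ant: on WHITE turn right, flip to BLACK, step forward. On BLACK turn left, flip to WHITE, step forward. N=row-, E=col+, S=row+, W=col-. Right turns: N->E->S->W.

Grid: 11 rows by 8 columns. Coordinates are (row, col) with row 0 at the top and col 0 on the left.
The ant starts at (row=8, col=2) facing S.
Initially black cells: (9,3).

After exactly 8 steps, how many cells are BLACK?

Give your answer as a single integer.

Answer: 5

Derivation:
Step 1: on WHITE (8,2): turn R to W, flip to black, move to (8,1). |black|=2
Step 2: on WHITE (8,1): turn R to N, flip to black, move to (7,1). |black|=3
Step 3: on WHITE (7,1): turn R to E, flip to black, move to (7,2). |black|=4
Step 4: on WHITE (7,2): turn R to S, flip to black, move to (8,2). |black|=5
Step 5: on BLACK (8,2): turn L to E, flip to white, move to (8,3). |black|=4
Step 6: on WHITE (8,3): turn R to S, flip to black, move to (9,3). |black|=5
Step 7: on BLACK (9,3): turn L to E, flip to white, move to (9,4). |black|=4
Step 8: on WHITE (9,4): turn R to S, flip to black, move to (10,4). |black|=5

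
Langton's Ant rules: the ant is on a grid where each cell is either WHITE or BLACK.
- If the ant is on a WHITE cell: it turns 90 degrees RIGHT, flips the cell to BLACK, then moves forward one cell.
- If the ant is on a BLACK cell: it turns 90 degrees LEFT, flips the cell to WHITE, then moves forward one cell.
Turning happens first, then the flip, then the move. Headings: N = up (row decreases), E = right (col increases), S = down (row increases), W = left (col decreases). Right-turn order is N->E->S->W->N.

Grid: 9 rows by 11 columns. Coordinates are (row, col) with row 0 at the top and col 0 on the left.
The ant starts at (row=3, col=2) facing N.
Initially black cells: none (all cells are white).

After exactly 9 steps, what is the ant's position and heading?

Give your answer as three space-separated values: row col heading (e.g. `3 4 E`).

Step 1: on WHITE (3,2): turn R to E, flip to black, move to (3,3). |black|=1
Step 2: on WHITE (3,3): turn R to S, flip to black, move to (4,3). |black|=2
Step 3: on WHITE (4,3): turn R to W, flip to black, move to (4,2). |black|=3
Step 4: on WHITE (4,2): turn R to N, flip to black, move to (3,2). |black|=4
Step 5: on BLACK (3,2): turn L to W, flip to white, move to (3,1). |black|=3
Step 6: on WHITE (3,1): turn R to N, flip to black, move to (2,1). |black|=4
Step 7: on WHITE (2,1): turn R to E, flip to black, move to (2,2). |black|=5
Step 8: on WHITE (2,2): turn R to S, flip to black, move to (3,2). |black|=6
Step 9: on WHITE (3,2): turn R to W, flip to black, move to (3,1). |black|=7

Answer: 3 1 W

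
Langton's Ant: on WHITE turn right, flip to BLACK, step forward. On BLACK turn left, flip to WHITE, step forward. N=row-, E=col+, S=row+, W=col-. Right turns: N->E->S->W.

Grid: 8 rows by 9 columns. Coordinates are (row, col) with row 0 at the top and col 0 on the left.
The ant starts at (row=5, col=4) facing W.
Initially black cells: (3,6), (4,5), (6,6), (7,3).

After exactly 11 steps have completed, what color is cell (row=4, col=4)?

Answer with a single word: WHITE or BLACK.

Answer: BLACK

Derivation:
Step 1: on WHITE (5,4): turn R to N, flip to black, move to (4,4). |black|=5
Step 2: on WHITE (4,4): turn R to E, flip to black, move to (4,5). |black|=6
Step 3: on BLACK (4,5): turn L to N, flip to white, move to (3,5). |black|=5
Step 4: on WHITE (3,5): turn R to E, flip to black, move to (3,6). |black|=6
Step 5: on BLACK (3,6): turn L to N, flip to white, move to (2,6). |black|=5
Step 6: on WHITE (2,6): turn R to E, flip to black, move to (2,7). |black|=6
Step 7: on WHITE (2,7): turn R to S, flip to black, move to (3,7). |black|=7
Step 8: on WHITE (3,7): turn R to W, flip to black, move to (3,6). |black|=8
Step 9: on WHITE (3,6): turn R to N, flip to black, move to (2,6). |black|=9
Step 10: on BLACK (2,6): turn L to W, flip to white, move to (2,5). |black|=8
Step 11: on WHITE (2,5): turn R to N, flip to black, move to (1,5). |black|=9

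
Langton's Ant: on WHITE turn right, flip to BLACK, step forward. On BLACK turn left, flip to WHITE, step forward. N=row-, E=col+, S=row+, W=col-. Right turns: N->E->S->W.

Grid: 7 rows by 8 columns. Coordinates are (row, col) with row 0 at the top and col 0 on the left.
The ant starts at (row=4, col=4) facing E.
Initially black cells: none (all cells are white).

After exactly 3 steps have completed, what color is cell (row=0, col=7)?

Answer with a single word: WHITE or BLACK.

Answer: WHITE

Derivation:
Step 1: on WHITE (4,4): turn R to S, flip to black, move to (5,4). |black|=1
Step 2: on WHITE (5,4): turn R to W, flip to black, move to (5,3). |black|=2
Step 3: on WHITE (5,3): turn R to N, flip to black, move to (4,3). |black|=3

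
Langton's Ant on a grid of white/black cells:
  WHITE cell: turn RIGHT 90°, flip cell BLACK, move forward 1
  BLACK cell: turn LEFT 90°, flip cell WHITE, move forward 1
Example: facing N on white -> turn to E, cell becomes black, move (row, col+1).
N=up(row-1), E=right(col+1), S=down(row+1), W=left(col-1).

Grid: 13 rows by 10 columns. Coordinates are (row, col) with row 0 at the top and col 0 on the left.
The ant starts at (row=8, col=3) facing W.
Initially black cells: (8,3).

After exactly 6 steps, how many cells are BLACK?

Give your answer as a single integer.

Answer: 3

Derivation:
Step 1: on BLACK (8,3): turn L to S, flip to white, move to (9,3). |black|=0
Step 2: on WHITE (9,3): turn R to W, flip to black, move to (9,2). |black|=1
Step 3: on WHITE (9,2): turn R to N, flip to black, move to (8,2). |black|=2
Step 4: on WHITE (8,2): turn R to E, flip to black, move to (8,3). |black|=3
Step 5: on WHITE (8,3): turn R to S, flip to black, move to (9,3). |black|=4
Step 6: on BLACK (9,3): turn L to E, flip to white, move to (9,4). |black|=3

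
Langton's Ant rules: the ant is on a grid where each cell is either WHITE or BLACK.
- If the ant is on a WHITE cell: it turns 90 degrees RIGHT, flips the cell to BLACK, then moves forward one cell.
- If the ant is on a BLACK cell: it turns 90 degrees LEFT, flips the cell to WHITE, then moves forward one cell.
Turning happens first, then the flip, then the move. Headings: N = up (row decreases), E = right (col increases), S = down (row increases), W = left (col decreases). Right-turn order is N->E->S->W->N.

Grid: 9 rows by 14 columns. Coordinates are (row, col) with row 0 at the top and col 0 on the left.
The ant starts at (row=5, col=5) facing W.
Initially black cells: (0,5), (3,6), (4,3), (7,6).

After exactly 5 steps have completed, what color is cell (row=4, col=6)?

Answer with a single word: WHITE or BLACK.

Step 1: on WHITE (5,5): turn R to N, flip to black, move to (4,5). |black|=5
Step 2: on WHITE (4,5): turn R to E, flip to black, move to (4,6). |black|=6
Step 3: on WHITE (4,6): turn R to S, flip to black, move to (5,6). |black|=7
Step 4: on WHITE (5,6): turn R to W, flip to black, move to (5,5). |black|=8
Step 5: on BLACK (5,5): turn L to S, flip to white, move to (6,5). |black|=7

Answer: BLACK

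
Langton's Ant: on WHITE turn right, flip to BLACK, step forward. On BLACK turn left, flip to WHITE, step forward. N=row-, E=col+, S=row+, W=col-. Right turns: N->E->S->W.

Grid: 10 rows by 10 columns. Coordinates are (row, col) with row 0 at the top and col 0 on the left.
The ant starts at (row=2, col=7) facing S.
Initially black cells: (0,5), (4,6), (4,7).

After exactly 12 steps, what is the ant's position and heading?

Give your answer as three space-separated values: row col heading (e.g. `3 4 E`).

Step 1: on WHITE (2,7): turn R to W, flip to black, move to (2,6). |black|=4
Step 2: on WHITE (2,6): turn R to N, flip to black, move to (1,6). |black|=5
Step 3: on WHITE (1,6): turn R to E, flip to black, move to (1,7). |black|=6
Step 4: on WHITE (1,7): turn R to S, flip to black, move to (2,7). |black|=7
Step 5: on BLACK (2,7): turn L to E, flip to white, move to (2,8). |black|=6
Step 6: on WHITE (2,8): turn R to S, flip to black, move to (3,8). |black|=7
Step 7: on WHITE (3,8): turn R to W, flip to black, move to (3,7). |black|=8
Step 8: on WHITE (3,7): turn R to N, flip to black, move to (2,7). |black|=9
Step 9: on WHITE (2,7): turn R to E, flip to black, move to (2,8). |black|=10
Step 10: on BLACK (2,8): turn L to N, flip to white, move to (1,8). |black|=9
Step 11: on WHITE (1,8): turn R to E, flip to black, move to (1,9). |black|=10
Step 12: on WHITE (1,9): turn R to S, flip to black, move to (2,9). |black|=11

Answer: 2 9 S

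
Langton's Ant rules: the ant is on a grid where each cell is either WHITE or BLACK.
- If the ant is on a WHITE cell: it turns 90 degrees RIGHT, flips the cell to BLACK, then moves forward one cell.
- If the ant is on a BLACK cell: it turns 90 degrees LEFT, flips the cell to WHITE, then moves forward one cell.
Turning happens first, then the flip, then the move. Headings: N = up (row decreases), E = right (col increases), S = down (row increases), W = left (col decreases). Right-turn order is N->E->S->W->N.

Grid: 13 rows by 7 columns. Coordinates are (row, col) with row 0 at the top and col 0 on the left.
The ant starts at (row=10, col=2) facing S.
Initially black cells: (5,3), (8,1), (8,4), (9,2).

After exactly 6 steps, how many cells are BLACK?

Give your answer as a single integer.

Step 1: on WHITE (10,2): turn R to W, flip to black, move to (10,1). |black|=5
Step 2: on WHITE (10,1): turn R to N, flip to black, move to (9,1). |black|=6
Step 3: on WHITE (9,1): turn R to E, flip to black, move to (9,2). |black|=7
Step 4: on BLACK (9,2): turn L to N, flip to white, move to (8,2). |black|=6
Step 5: on WHITE (8,2): turn R to E, flip to black, move to (8,3). |black|=7
Step 6: on WHITE (8,3): turn R to S, flip to black, move to (9,3). |black|=8

Answer: 8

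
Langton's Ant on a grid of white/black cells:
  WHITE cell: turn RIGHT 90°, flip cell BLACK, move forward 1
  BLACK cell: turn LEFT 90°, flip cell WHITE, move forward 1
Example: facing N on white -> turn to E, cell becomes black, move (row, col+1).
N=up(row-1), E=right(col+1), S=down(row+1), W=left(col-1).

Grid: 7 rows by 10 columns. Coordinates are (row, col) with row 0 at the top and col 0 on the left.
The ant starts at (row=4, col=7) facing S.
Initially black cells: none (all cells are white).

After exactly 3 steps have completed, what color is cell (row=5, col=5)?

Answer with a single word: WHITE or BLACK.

Answer: WHITE

Derivation:
Step 1: on WHITE (4,7): turn R to W, flip to black, move to (4,6). |black|=1
Step 2: on WHITE (4,6): turn R to N, flip to black, move to (3,6). |black|=2
Step 3: on WHITE (3,6): turn R to E, flip to black, move to (3,7). |black|=3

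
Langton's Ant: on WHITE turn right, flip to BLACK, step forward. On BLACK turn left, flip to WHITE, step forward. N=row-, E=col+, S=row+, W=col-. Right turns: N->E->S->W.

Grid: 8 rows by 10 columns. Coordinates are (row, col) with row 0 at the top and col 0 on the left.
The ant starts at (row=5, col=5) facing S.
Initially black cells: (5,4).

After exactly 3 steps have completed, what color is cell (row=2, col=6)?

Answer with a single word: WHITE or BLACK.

Step 1: on WHITE (5,5): turn R to W, flip to black, move to (5,4). |black|=2
Step 2: on BLACK (5,4): turn L to S, flip to white, move to (6,4). |black|=1
Step 3: on WHITE (6,4): turn R to W, flip to black, move to (6,3). |black|=2

Answer: WHITE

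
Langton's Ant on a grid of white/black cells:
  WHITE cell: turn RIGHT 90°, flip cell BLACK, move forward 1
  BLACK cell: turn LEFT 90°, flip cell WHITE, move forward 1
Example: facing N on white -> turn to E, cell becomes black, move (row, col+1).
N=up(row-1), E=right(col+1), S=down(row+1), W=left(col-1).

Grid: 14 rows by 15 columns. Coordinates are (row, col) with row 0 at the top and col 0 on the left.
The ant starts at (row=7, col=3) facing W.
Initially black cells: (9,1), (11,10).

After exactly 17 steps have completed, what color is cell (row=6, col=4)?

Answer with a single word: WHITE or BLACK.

Answer: BLACK

Derivation:
Step 1: on WHITE (7,3): turn R to N, flip to black, move to (6,3). |black|=3
Step 2: on WHITE (6,3): turn R to E, flip to black, move to (6,4). |black|=4
Step 3: on WHITE (6,4): turn R to S, flip to black, move to (7,4). |black|=5
Step 4: on WHITE (7,4): turn R to W, flip to black, move to (7,3). |black|=6
Step 5: on BLACK (7,3): turn L to S, flip to white, move to (8,3). |black|=5
Step 6: on WHITE (8,3): turn R to W, flip to black, move to (8,2). |black|=6
Step 7: on WHITE (8,2): turn R to N, flip to black, move to (7,2). |black|=7
Step 8: on WHITE (7,2): turn R to E, flip to black, move to (7,3). |black|=8
Step 9: on WHITE (7,3): turn R to S, flip to black, move to (8,3). |black|=9
Step 10: on BLACK (8,3): turn L to E, flip to white, move to (8,4). |black|=8
Step 11: on WHITE (8,4): turn R to S, flip to black, move to (9,4). |black|=9
Step 12: on WHITE (9,4): turn R to W, flip to black, move to (9,3). |black|=10
Step 13: on WHITE (9,3): turn R to N, flip to black, move to (8,3). |black|=11
Step 14: on WHITE (8,3): turn R to E, flip to black, move to (8,4). |black|=12
Step 15: on BLACK (8,4): turn L to N, flip to white, move to (7,4). |black|=11
Step 16: on BLACK (7,4): turn L to W, flip to white, move to (7,3). |black|=10
Step 17: on BLACK (7,3): turn L to S, flip to white, move to (8,3). |black|=9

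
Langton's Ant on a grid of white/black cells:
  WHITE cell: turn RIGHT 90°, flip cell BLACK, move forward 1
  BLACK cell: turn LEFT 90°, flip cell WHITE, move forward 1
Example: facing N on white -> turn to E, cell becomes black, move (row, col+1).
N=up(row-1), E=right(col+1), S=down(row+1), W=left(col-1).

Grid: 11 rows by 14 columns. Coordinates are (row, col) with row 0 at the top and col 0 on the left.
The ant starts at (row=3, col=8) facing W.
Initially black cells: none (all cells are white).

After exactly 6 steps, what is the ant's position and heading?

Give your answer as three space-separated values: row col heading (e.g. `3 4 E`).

Answer: 4 7 W

Derivation:
Step 1: on WHITE (3,8): turn R to N, flip to black, move to (2,8). |black|=1
Step 2: on WHITE (2,8): turn R to E, flip to black, move to (2,9). |black|=2
Step 3: on WHITE (2,9): turn R to S, flip to black, move to (3,9). |black|=3
Step 4: on WHITE (3,9): turn R to W, flip to black, move to (3,8). |black|=4
Step 5: on BLACK (3,8): turn L to S, flip to white, move to (4,8). |black|=3
Step 6: on WHITE (4,8): turn R to W, flip to black, move to (4,7). |black|=4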